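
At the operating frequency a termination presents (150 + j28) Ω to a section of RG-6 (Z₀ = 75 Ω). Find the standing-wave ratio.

VSWR ≈ 2.09

Γ = (Z_L − Z_0)/(Z_L + Z_0) = (75 + j28)/(225 + j28)
|Γ| = 80.1/227 = 0.353
VSWR = (1 + |Γ|)/(1 − |Γ|) = 1.35/0.647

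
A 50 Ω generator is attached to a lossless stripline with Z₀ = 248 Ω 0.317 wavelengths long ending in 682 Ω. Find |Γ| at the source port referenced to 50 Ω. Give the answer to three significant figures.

|Γ| ≈ 0.6

βl = 2π × 0.317 = 114°
tan(βl) = -2.23
Z_in = Z_0·(Z_L + jZ_0·tanβl)/(Z_0 + jZ_L·tanβl) = 105 + j93.9 Ω
Γ_s = (Z_in − Z_s)/(Z_in + Z_s) = (55.5 + j93.9)/(155 + j93.9), |Γ_s| = 0.6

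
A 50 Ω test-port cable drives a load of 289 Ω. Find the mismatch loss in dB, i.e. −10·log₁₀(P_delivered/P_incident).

mismatch loss ≈ 2.98 dB

Γ = (289 − 50)/(289 + 50) = 0.705
|Γ|² = 0.497, so P_del/P_inc = 1 − |Γ|² = 0.503
ML = −10·log₁₀(1 − |Γ|²)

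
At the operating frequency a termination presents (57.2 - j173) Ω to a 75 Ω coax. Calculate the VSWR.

VSWR ≈ 8.94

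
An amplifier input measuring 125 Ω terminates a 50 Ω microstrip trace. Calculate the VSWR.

VSWR ≈ 2.5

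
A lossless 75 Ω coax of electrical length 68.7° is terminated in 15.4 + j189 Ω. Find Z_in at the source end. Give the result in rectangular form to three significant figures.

tan(βl) = tan(68.7°) = 2.56
Z_in = Z_0·(Z_L + jZ_0·tanβl)/(Z_0 + jZ_L·tanβl)
     = 75·(15.4 + j381)/(-410 + j39.5)

Z_in ≈ 3.87 − j69.4 Ω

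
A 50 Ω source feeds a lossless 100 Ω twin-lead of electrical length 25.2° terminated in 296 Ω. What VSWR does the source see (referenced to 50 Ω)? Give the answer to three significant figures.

tan(βl) = 0.471
Z_in = Z_0·(Z_L + jZ_0·tanβl)/(Z_0 + jZ_L·tanβl) = 123 − j124 Ω
Γ_s = (Z_in − Z_s)/(Z_in + Z_s) = (73 − j124)/(173 − j124), |Γ_s| = 0.677
VSWR = (1 + |Γ_s|)/(1 − |Γ_s|)

VSWR ≈ 5.18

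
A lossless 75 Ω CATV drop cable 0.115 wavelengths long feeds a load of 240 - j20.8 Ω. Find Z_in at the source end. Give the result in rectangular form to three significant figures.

Z_in ≈ 44.9 − j65.3 Ω

βl = 2π × 0.115 = 41.4°
tan(βl) = tan(41.4°) = 0.882
Z_in = Z_0·(Z_L + jZ_0·tanβl)/(Z_0 + jZ_L·tanβl)
     = 75·(240 + j45.3)/(93.3 + j212)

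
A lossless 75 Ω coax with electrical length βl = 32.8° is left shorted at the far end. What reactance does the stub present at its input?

X_in ≈ 48.3 Ω (inductive)

tan(βl) = 0.644
For a shorted stub, Z_in = jZ_0·tan(βl)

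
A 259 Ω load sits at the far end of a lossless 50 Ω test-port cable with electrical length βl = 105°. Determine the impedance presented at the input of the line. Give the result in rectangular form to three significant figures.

tan(βl) = tan(105°) = -3.73
Z_in = Z_0·(Z_L + jZ_0·tanβl)/(Z_0 + jZ_L·tanβl)
     = 50·(259 − j187)/(50 − j967)

Z_in ≈ 10.3 + j12.9 Ω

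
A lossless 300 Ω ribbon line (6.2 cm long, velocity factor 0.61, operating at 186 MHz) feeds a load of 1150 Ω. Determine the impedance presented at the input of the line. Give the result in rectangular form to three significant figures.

λ = v/f = 0.61·c / 186 MHz = 0.984 m
βl = 2π·l/λ = 2π × 0.063 = 22.7°
tan(βl) = tan(22.7°) = 0.418
Z_in = Z_0·(Z_L + jZ_0·tanβl)/(Z_0 + jZ_L·tanβl)
     = 300·(1150 + j125)/(300 + j481)

Z_in ≈ 379 − j481 Ω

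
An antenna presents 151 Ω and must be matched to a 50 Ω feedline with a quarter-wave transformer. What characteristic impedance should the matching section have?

Z_qwt ≈ 86.9 Ω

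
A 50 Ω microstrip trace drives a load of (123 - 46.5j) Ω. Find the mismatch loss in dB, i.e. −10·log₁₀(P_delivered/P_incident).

Γ = (73 − j46.5)/(173 − j46.5), |Γ| = 0.483
|Γ|² = 0.233, so P_del/P_inc = 1 − |Γ|² = 0.767
ML = −10·log₁₀(1 − |Γ|²)

mismatch loss ≈ 1.15 dB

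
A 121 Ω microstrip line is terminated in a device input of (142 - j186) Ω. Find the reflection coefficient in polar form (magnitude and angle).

Γ ≈ 0.581 ∠ -48.3°

Γ = (Z_L − Z_0)/(Z_L + Z_0) = (21 − j186)/(263 − j186)
|Γ| = 187/322 = 0.581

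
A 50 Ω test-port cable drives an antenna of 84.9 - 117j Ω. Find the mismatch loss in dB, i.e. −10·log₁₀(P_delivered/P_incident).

Γ = (34.9 − j117)/(134.9 − j117), |Γ| = 0.684
|Γ|² = 0.467, so P_del/P_inc = 1 − |Γ|² = 0.533
ML = −10·log₁₀(1 − |Γ|²)

mismatch loss ≈ 2.74 dB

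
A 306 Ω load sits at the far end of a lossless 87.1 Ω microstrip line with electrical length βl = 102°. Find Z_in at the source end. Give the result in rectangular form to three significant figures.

Z_in ≈ 25.8 + j17 Ω

tan(βl) = tan(102°) = -4.7
Z_in = Z_0·(Z_L + jZ_0·tanβl)/(Z_0 + jZ_L·tanβl)
     = 87.1·(306 − j410)/(87.1 − j1440)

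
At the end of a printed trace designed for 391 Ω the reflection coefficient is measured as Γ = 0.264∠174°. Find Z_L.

Z_L = Z_0·(1 + Γ)/(1 − Γ) = 391·(0.737 + j0.0276)/(1.26 − j0.0276)

Z_L ≈ 228 + j13.5 Ω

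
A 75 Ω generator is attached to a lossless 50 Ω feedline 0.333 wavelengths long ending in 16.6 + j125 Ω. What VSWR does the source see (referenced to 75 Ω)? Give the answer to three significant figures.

VSWR ≈ 32.8

βl = 2π × 0.333 = 120°
tan(βl) = -1.74
Z_in = Z_0·(Z_L + jZ_0·tanβl)/(Z_0 + jZ_L·tanβl) = 2.31 + j7.35 Ω
Γ_s = (Z_in − Z_s)/(Z_in + Z_s) = (-72.7 + j7.35)/(77.3 + j7.35), |Γ_s| = 0.941
VSWR = (1 + |Γ_s|)/(1 − |Γ_s|)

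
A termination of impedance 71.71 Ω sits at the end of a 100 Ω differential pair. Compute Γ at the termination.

Γ = -0.165

Γ = (Z_L − Z_0)/(Z_L + Z_0) = (71.71 − 100)/(71.71 + 100) = -28.29/171.7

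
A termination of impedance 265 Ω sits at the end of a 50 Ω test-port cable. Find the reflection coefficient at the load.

Γ = 0.683

Γ = (Z_L − Z_0)/(Z_L + Z_0) = (265 − 50)/(265 + 50) = 215/315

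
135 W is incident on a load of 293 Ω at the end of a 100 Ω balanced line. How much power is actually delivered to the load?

P_delivered ≈ 102 W

Γ = (293 − 100)/(293 + 100) = 0.491
|Γ|² = 0.241
P_refl = |Γ|²·P_inc = 32.6 W, P_del = (1 − |Γ|²)·P_inc = 102 W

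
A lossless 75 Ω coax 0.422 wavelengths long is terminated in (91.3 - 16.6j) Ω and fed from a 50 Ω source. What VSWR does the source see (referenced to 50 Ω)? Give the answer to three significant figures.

βl = 2π × 0.422 = 152°
tan(βl) = -0.534
Z_in = Z_0·(Z_L + jZ_0·tanβl)/(Z_0 + jZ_L·tanβl) = 97.8 + j7.81 Ω
Γ_s = (Z_in − Z_s)/(Z_in + Z_s) = (47.8 + j7.81)/(148 + j7.81), |Γ_s| = 0.327
VSWR = (1 + |Γ_s|)/(1 − |Γ_s|)

VSWR ≈ 1.97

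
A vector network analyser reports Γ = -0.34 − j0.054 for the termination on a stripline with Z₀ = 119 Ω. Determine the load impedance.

Z_L ≈ 58.3 − j7.15 Ω

Z_L = Z_0·(1 + Γ)/(1 − Γ) = 119·(0.66 − j0.054)/(1.34 + j0.054)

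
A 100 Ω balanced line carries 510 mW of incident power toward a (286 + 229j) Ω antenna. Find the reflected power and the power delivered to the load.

|Γ| = |(186 + j229)/(386 + j229)| = 0.657
|Γ|² = 0.432
P_refl = |Γ|²·P_inc = 220 mW, P_del = (1 − |Γ|²)·P_inc = 290 mW

P_reflected ≈ 220 mW; P_delivered ≈ 290 mW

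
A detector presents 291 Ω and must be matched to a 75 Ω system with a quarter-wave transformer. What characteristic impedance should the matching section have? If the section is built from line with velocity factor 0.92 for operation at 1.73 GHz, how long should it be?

Z_qwt ≈ 148 Ω; length ≈ 3.99 cm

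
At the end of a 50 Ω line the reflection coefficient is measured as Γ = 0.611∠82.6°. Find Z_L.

Z_L ≈ 25.8 + j49.8 Ω

Z_L = Z_0·(1 + Γ)/(1 − Γ) = 50·(1.08 + j0.606)/(0.921 − j0.606)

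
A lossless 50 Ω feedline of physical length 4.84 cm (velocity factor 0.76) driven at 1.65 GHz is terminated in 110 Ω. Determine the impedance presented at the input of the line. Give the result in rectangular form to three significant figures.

λ = v/f = 0.76·c / 1.65 GHz = 0.138 m
βl = 2π·l/λ = 2π × 0.35 = 126°
tan(βl) = tan(126°) = -1.37
Z_in = Z_0·(Z_L + jZ_0·tanβl)/(Z_0 + jZ_L·tanβl)
     = 50·(110 − j68.6)/(50 − j151)

Z_in ≈ 31.4 + j26.1 Ω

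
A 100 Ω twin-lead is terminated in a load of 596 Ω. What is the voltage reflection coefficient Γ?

Γ = 0.713

Γ = (Z_L − Z_0)/(Z_L + Z_0) = (596 − 100)/(596 + 100) = 496/696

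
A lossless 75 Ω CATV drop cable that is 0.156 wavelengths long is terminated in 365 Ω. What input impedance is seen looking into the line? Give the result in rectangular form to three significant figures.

βl = 2π × 0.156 = 56.2°
tan(βl) = tan(56.2°) = 1.49
Z_in = Z_0·(Z_L + jZ_0·tanβl)/(Z_0 + jZ_L·tanβl)
     = 75·(365 + j112)/(75 + j544)

Z_in ≈ 21.9 − j47.3 Ω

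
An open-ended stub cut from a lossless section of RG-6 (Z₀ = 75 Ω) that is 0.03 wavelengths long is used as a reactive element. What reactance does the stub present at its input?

X_in ≈ -393 Ω (capacitive)

βl = 2π × 0.03 = 10.8°
tan(βl) = 0.191
For an open-ended stub, Z_in = −jZ_0·cot(βl) = −jZ_0/tan(βl)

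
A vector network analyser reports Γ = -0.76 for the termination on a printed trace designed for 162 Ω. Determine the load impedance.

Z_L = Z_0·(1 + Γ)/(1 − Γ) = 162·(0.24)/(1.76)

Z_L ≈ 22.1 Ω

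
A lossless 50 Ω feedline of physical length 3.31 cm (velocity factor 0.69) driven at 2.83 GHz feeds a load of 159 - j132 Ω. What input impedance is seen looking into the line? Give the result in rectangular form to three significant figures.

λ = v/f = 0.69·c / 2.83 GHz = 0.0731 m
βl = 2π·l/λ = 2π × 0.453 = 163°
tan(βl) = tan(163°) = -0.307
Z_in = Z_0·(Z_L + jZ_0·tanβl)/(Z_0 + jZ_L·tanβl)
     = 50·(159 − j147)/(9.42 − j48.9)

Z_in ≈ 176 + j129 Ω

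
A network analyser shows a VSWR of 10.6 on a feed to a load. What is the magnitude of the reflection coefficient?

|Γ| ≈ 0.828

|Γ| = (S − 1)/(S + 1) = (10.6 − 1)/(10.6 + 1) = 9.6/11.6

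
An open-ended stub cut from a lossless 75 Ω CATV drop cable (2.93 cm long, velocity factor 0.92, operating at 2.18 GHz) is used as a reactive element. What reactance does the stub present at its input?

λ = v/f = 0.92·c / 2.18 GHz = 0.127 m
βl = 2π·l/λ = 2π × 0.231 = 83.3°
tan(βl) = 8.53
For an open-ended stub, Z_in = −jZ_0·cot(βl) = −jZ_0/tan(βl)

X_in ≈ -8.79 Ω (capacitive)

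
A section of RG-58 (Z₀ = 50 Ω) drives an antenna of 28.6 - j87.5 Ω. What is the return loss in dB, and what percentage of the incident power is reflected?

Γ = (-21.4 − j87.5)/(78.6 − j87.5), |Γ| = 0.766
RL = −20·log₁₀(0.766) = 2.32 dB
P_refl/P_inc = |Γ|² = 0.587

RL ≈ 2.32 dB; 58.7% of incident power reflected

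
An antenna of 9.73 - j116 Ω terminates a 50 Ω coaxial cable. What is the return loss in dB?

Γ = (-40.27 − j116)/(59.73 − j116), |Γ| = 0.941
RL = −20·log₁₀|Γ| = −20·log₁₀(0.941)

RL ≈ 0.527 dB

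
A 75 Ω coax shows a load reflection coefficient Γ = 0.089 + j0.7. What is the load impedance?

Z_L = Z_0·(1 + Γ)/(1 − Γ) = 75·(1.09 + j0.7)/(0.911 − j0.7)

Z_L ≈ 28.5 + j79.6 Ω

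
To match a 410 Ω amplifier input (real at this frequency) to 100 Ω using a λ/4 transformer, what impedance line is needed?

Z_qwt ≈ 202 Ω

Z_qwt = √(Z_0·R_L) = √(100 × 410) = √41000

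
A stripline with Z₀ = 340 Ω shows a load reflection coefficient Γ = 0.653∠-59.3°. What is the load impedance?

Z_L = Z_0·(1 + Γ)/(1 − Γ) = 340·(1.33 − j0.561)/(0.667 + j0.561)

Z_L ≈ 257 − j503 Ω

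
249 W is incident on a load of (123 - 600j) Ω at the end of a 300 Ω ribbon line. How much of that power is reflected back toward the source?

|Γ| = |(-177 − j600)/(423 − j600)| = 0.852
|Γ|² = 0.726
P_refl = |Γ|²·P_inc = 181 W, P_del = (1 − |Γ|²)·P_inc = 68.2 W

P_reflected ≈ 181 W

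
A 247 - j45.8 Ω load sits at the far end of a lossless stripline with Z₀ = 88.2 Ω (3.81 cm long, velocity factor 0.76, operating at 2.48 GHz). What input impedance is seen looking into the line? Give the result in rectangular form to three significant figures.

λ = v/f = 0.76·c / 2.48 GHz = 0.0919 m
βl = 2π·l/λ = 2π × 0.414 = 149°
tan(βl) = tan(149°) = -0.596
Z_in = Z_0·(Z_L + jZ_0·tanβl)/(Z_0 + jZ_L·tanβl)
     = 88.2·(247 − j98.4)/(60.9 − j147)

Z_in ≈ 103 + j106 Ω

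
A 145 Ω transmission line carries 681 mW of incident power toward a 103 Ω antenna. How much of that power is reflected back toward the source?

Γ = (103 − 145)/(103 + 145) = -0.169
|Γ|² = 0.0287
P_refl = |Γ|²·P_inc = 19.5 mW, P_del = (1 − |Γ|²)·P_inc = 661 mW

P_reflected ≈ 19.5 mW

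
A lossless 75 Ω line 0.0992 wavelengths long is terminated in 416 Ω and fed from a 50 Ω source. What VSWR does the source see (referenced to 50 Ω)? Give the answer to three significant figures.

VSWR ≈ 6.77

βl = 2π × 0.0992 = 35.7°
tan(βl) = 0.719
Z_in = Z_0·(Z_L + jZ_0·tanβl)/(Z_0 + jZ_L·tanβl) = 37.3 − j95 Ω
Γ_s = (Z_in − Z_s)/(Z_in + Z_s) = (-12.7 − j95)/(87.3 − j95), |Γ_s| = 0.743
VSWR = (1 + |Γ_s|)/(1 − |Γ_s|)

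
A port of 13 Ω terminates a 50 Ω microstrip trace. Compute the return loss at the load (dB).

Γ = (13 − 50)/(13 + 50) = -0.587
RL = −20·log₁₀|Γ| = −20·log₁₀(0.587)

RL ≈ 4.62 dB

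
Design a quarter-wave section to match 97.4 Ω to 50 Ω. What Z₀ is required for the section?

Z_qwt ≈ 69.8 Ω

Z_qwt = √(Z_0·R_L) = √(50 × 97.4) = √4870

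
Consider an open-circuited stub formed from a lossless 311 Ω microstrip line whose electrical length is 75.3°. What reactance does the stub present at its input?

tan(βl) = 3.81
For an open-circuited stub, Z_in = −jZ_0·cot(βl) = −jZ_0/tan(βl)

X_in ≈ -81.6 Ω (capacitive)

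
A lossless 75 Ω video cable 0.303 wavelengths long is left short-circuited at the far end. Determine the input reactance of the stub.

βl = 2π × 0.303 = 109°
tan(βl) = -2.89
For a short-circuited stub, Z_in = jZ_0·tan(βl)

X_in ≈ -217 Ω (capacitive)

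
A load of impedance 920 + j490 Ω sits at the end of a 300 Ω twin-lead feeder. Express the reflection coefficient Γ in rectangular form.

Γ = (Z_L − Z_0)/(Z_L + Z_0) = (620 + j490)/(1220 + j490)

Γ ≈ 0.577 + j0.17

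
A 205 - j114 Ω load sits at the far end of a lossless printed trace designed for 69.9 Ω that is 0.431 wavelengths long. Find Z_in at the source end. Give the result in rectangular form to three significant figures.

βl = 2π × 0.431 = 155°
tan(βl) = tan(155°) = -0.463
Z_in = Z_0·(Z_L + jZ_0·tanβl)/(Z_0 + jZ_L·tanβl)
     = 69.9·(205 − j146)/(17.1 − j94.9)

Z_in ≈ 131 + j127 Ω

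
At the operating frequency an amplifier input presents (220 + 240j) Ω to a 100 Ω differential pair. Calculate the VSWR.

VSWR ≈ 5.08

Γ = (Z_L − Z_0)/(Z_L + Z_0) = (120 + j240)/(320 + j240)
|Γ| = 268/400 = 0.671
VSWR = (1 + |Γ|)/(1 − |Γ|) = 1.67/0.329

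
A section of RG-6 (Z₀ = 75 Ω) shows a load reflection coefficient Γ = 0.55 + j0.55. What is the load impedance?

Z_L ≈ 58.7 + j163 Ω

Z_L = Z_0·(1 + Γ)/(1 − Γ) = 75·(1.55 + j0.55)/(0.45 − j0.55)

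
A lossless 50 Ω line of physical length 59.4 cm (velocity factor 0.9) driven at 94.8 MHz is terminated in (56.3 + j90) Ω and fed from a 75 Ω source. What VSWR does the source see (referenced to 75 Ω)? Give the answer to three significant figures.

λ = v/f = 0.9·c / 94.8 MHz = 2.85 m
βl = 2π·l/λ = 2π × 0.209 = 75.1°
tan(βl) = 3.75
Z_in = Z_0·(Z_L + jZ_0·tanβl)/(Z_0 + jZ_L·tanβl) = 16.7 − j36 Ω
Γ_s = (Z_in − Z_s)/(Z_in + Z_s) = (-58.3 − j36)/(91.7 − j36), |Γ_s| = 0.696
VSWR = (1 + |Γ_s|)/(1 − |Γ_s|)

VSWR ≈ 5.58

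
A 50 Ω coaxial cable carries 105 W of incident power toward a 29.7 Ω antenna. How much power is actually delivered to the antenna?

Γ = (29.7 − 50)/(29.7 + 50) = -0.255
|Γ|² = 0.0649
P_refl = |Γ|²·P_inc = 6.81 W, P_del = (1 − |Γ|²)·P_inc = 98.2 W

P_delivered ≈ 98.2 W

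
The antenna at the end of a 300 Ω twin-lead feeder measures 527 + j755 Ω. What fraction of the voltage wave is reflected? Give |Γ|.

Γ = (Z_L − Z_0)/(Z_L + Z_0) = (227 + j755)/(827 + j755)
|Γ| = 788/1120

|Γ| ≈ 0.704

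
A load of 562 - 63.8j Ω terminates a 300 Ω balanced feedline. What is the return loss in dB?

RL ≈ 10.1 dB

Γ = (262 − j63.8)/(862 − j63.8), |Γ| = 0.312
RL = −20·log₁₀|Γ| = −20·log₁₀(0.312)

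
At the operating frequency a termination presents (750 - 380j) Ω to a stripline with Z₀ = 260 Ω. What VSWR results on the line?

VSWR ≈ 3.7

Γ = (Z_L − Z_0)/(Z_L + Z_0) = (490 − j380)/(1010 − j380)
|Γ| = 620/1080 = 0.575
VSWR = (1 + |Γ|)/(1 − |Γ|) = 1.57/0.425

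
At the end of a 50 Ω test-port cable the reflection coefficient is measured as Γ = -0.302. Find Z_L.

Z_L ≈ 26.8 Ω

Z_L = Z_0·(1 + Γ)/(1 − Γ) = 50·(0.698)/(1.3)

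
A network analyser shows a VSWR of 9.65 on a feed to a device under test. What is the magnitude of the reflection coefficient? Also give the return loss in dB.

|Γ| ≈ 0.812; return loss ≈ 1.81 dB

|Γ| = (S − 1)/(S + 1) = (9.65 − 1)/(9.65 + 1) = 8.65/10.7
RL = −20·log₁₀|Γ| = −20·log₁₀(0.812)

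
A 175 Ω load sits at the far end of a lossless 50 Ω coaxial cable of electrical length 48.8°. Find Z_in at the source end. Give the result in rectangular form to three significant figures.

tan(βl) = tan(48.8°) = 1.14
Z_in = Z_0·(Z_L + jZ_0·tanβl)/(Z_0 + jZ_L·tanβl)
     = 50·(175 + j57.1)/(50 + j200)

Z_in ≈ 23.7 − j37.8 Ω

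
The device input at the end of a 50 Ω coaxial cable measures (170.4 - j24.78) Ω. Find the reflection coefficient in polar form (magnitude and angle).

Γ ≈ 0.554 ∠ -5.21°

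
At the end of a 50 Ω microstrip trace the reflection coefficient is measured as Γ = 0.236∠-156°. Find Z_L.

Z_L = Z_0·(1 + Γ)/(1 − Γ) = 50·(0.784 − j0.096)/(1.22 + j0.096)

Z_L ≈ 31.8 − j6.46 Ω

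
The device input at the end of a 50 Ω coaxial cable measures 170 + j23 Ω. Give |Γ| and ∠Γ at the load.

Γ = (Z_L − Z_0)/(Z_L + Z_0) = (120 + j23)/(220 + j23)
|Γ| = 122/221 = 0.552

Γ ≈ 0.552 ∠ 4.88°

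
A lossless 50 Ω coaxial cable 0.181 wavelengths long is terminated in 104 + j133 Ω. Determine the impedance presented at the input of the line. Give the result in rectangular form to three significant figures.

βl = 2π × 0.181 = 65.2°
tan(βl) = tan(65.2°) = 2.16
Z_in = Z_0·(Z_L + jZ_0·tanβl)/(Z_0 + jZ_L·tanβl)
     = 50·(104 + j241)/(-237 + j225)

Z_in ≈ 13.8 − j37.7 Ω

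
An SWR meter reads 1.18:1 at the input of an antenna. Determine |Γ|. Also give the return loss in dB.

|Γ| ≈ 0.0826; return loss ≈ 21.7 dB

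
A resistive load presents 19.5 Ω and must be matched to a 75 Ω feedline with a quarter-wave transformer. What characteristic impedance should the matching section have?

Z_qwt ≈ 38.2 Ω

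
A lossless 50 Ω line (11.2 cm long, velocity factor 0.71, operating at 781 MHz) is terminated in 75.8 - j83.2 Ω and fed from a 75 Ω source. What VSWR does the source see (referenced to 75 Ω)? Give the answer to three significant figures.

VSWR ≈ 2.65

λ = v/f = 0.71·c / 781 MHz = 0.273 m
βl = 2π·l/λ = 2π × 0.411 = 148°
tan(βl) = -0.629
Z_in = Z_0·(Z_L + jZ_0·tanβl)/(Z_0 + jZ_L·tanβl) = 116 + j85.2 Ω
Γ_s = (Z_in − Z_s)/(Z_in + Z_s) = (41.1 + j85.2)/(191 + j85.2), |Γ_s| = 0.452
VSWR = (1 + |Γ_s|)/(1 − |Γ_s|)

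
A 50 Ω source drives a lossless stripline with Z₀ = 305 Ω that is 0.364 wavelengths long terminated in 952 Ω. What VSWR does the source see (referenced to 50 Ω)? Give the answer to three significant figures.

βl = 2π × 0.364 = 131°
tan(βl) = -1.15
Z_in = Z_0·(Z_L + jZ_0·tanβl)/(Z_0 + jZ_L·tanβl) = 159 + j221 Ω
Γ_s = (Z_in − Z_s)/(Z_in + Z_s) = (109 + j221)/(209 + j221), |Γ_s| = 0.81
VSWR = (1 + |Γ_s|)/(1 − |Γ_s|)

VSWR ≈ 9.53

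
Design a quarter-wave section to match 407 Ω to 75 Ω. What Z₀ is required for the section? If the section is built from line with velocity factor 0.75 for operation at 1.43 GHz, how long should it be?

Z_qwt = √(Z_0·R_L) = √(75 × 407) = √30520
λ = 0.75·c/f = 0.157 m, so l = λ/4 = 0.0393 m

Z_qwt ≈ 175 Ω; length ≈ 3.93 cm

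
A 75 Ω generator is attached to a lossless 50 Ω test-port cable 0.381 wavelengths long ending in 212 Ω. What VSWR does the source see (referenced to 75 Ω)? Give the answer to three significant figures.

βl = 2π × 0.381 = 137°
tan(βl) = -0.927
Z_in = Z_0·(Z_L + jZ_0·tanβl)/(Z_0 + jZ_L·tanβl) = 24 + j47.8 Ω
Γ_s = (Z_in − Z_s)/(Z_in + Z_s) = (-51 + j47.8)/(99 + j47.8), |Γ_s| = 0.636
VSWR = (1 + |Γ_s|)/(1 − |Γ_s|)

VSWR ≈ 4.5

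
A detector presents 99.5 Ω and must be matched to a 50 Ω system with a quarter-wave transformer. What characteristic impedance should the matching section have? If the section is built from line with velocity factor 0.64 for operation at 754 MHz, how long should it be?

Z_qwt ≈ 70.5 Ω; length ≈ 6.37 cm

Z_qwt = √(Z_0·R_L) = √(50 × 99.5) = √4975
λ = 0.64·c/f = 0.255 m, so l = λ/4 = 0.0637 m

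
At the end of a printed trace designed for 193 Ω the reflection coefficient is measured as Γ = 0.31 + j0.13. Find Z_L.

Z_L = Z_0·(1 + Γ)/(1 − Γ) = 193·(1.31 + j0.13)/(0.69 − j0.13)

Z_L ≈ 347 + j102 Ω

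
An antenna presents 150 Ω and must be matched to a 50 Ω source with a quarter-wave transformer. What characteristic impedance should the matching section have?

Z_qwt = √(Z_0·R_L) = √(50 × 150) = √7500

Z_qwt ≈ 86.6 Ω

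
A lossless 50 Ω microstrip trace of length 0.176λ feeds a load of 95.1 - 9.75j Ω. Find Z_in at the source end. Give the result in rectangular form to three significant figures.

βl = 2π × 0.176 = 63.4°
tan(βl) = tan(63.4°) = 1.99
Z_in = Z_0·(Z_L + jZ_0·tanβl)/(Z_0 + jZ_L·tanβl)
     = 50·(95.1 + j89.9)/(69.4 + j190)

Z_in ≈ 29 − j14.5 Ω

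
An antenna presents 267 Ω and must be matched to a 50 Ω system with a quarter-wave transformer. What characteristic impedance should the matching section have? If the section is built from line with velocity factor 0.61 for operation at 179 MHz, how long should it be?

Z_qwt ≈ 116 Ω; length ≈ 25.6 cm

Z_qwt = √(Z_0·R_L) = √(50 × 267) = √13350
λ = 0.61·c/f = 1.02 m, so l = λ/4 = 0.256 m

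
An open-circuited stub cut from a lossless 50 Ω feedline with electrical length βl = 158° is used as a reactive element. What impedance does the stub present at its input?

Z_in ≈ +j124 Ω

tan(βl) = -0.404
For an open-circuited stub, Z_in = −jZ_0·cot(βl) = −jZ_0/tan(βl)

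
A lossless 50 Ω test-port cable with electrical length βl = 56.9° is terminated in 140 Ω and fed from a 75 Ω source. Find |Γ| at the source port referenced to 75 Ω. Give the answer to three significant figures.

tan(βl) = 1.53
Z_in = Z_0·(Z_L + jZ_0·tanβl)/(Z_0 + jZ_L·tanβl) = 24.1 − j27 Ω
Γ_s = (Z_in − Z_s)/(Z_in + Z_s) = (-50.9 − j27)/(99.1 − j27), |Γ_s| = 0.56

|Γ| ≈ 0.56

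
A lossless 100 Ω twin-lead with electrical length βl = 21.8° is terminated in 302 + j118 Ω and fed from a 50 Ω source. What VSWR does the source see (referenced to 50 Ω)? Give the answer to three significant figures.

VSWR ≈ 6.73

tan(βl) = 0.4
Z_in = Z_0·(Z_L + jZ_0·tanβl)/(Z_0 + jZ_L·tanβl) = 202 − j162 Ω
Γ_s = (Z_in − Z_s)/(Z_in + Z_s) = (152 − j162)/(252 − j162), |Γ_s| = 0.741
VSWR = (1 + |Γ_s|)/(1 − |Γ_s|)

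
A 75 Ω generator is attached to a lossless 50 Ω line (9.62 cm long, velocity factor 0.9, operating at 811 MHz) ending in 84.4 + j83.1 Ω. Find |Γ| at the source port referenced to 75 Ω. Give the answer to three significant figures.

λ = v/f = 0.9·c / 811 MHz = 0.333 m
βl = 2π·l/λ = 2π × 0.289 = 104°
tan(βl) = -4
Z_in = Z_0·(Z_L + jZ_0·tanβl)/(Z_0 + jZ_L·tanβl) = 13.8 − j3.12 Ω
Γ_s = (Z_in − Z_s)/(Z_in + Z_s) = (-61.2 − j3.12)/(88.8 − j3.12), |Γ_s| = 0.69

|Γ| ≈ 0.69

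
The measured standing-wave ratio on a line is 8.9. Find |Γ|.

|Γ| ≈ 0.798

|Γ| = (S − 1)/(S + 1) = (8.9 − 1)/(8.9 + 1) = 7.9/9.9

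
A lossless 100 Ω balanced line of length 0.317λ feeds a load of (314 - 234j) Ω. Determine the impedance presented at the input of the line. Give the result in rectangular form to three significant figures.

βl = 2π × 0.317 = 114°
tan(βl) = tan(114°) = -2.23
Z_in = Z_0·(Z_L + jZ_0·tanβl)/(Z_0 + jZ_L·tanβl)
     = 100·(314 − j457)/(-423 − j701)

Z_in ≈ 28 + j61.7 Ω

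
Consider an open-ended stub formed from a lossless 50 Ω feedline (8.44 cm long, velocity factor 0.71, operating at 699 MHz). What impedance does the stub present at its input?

Z_in ≈ +j8.56 Ω

λ = v/f = 0.71·c / 699 MHz = 0.305 m
βl = 2π·l/λ = 2π × 0.277 = 99.7°
tan(βl) = -5.84
For an open-ended stub, Z_in = −jZ_0·cot(βl) = −jZ_0/tan(βl)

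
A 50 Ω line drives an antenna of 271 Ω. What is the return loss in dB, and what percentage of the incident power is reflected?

RL ≈ 3.24 dB; 47.4% of incident power reflected

Γ = (271 − 50)/(271 + 50) = 0.688
RL = −20·log₁₀(0.688) = 3.24 dB
P_refl/P_inc = |Γ|² = 0.474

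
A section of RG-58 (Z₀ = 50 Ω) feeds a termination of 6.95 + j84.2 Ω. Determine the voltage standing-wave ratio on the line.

Γ = (Z_L − Z_0)/(Z_L + Z_0) = (-43.05 + j84.2)/(56.95 + j84.2)
|Γ| = 94.6/102 = 0.93
VSWR = (1 + |Γ|)/(1 − |Γ|) = 1.93/0.0697

VSWR ≈ 27.7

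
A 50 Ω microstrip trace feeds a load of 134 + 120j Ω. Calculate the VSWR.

VSWR ≈ 5

Γ = (Z_L − Z_0)/(Z_L + Z_0) = (84 + j120)/(184 + j120)
|Γ| = 146/220 = 0.667
VSWR = (1 + |Γ|)/(1 − |Γ|) = 1.67/0.333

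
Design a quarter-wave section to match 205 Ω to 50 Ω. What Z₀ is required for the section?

Z_qwt = √(Z_0·R_L) = √(50 × 205) = √10250

Z_qwt ≈ 101 Ω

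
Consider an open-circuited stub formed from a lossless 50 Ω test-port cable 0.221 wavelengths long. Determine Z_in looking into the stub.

Z_in ≈ −j9.21 Ω

βl = 2π × 0.221 = 79.6°
tan(βl) = 5.43
For an open-circuited stub, Z_in = −jZ_0·cot(βl) = −jZ_0/tan(βl)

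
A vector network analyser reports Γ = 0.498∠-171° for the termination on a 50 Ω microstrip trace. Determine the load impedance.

Z_L ≈ 16.8 − j3.49 Ω

Z_L = Z_0·(1 + Γ)/(1 − Γ) = 50·(0.508 − j0.0779)/(1.49 + j0.0779)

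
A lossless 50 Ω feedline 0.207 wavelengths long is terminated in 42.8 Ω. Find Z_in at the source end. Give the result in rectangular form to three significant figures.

Z_in ≈ 56.9 + j4.57 Ω

βl = 2π × 0.207 = 74.5°
tan(βl) = tan(74.5°) = 3.61
Z_in = Z_0·(Z_L + jZ_0·tanβl)/(Z_0 + jZ_L·tanβl)
     = 50·(42.8 + j181)/(50 + j155)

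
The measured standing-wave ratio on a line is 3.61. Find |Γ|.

|Γ| ≈ 0.566

|Γ| = (S − 1)/(S + 1) = (3.61 − 1)/(3.61 + 1) = 2.61/4.61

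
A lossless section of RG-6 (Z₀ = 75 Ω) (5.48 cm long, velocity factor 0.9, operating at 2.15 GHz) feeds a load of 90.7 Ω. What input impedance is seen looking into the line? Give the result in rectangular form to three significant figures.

Z_in ≈ 84.8 + j11.6 Ω

λ = v/f = 0.9·c / 2.15 GHz = 0.126 m
βl = 2π·l/λ = 2π × 0.436 = 157°
tan(βl) = tan(157°) = -0.423
Z_in = Z_0·(Z_L + jZ_0·tanβl)/(Z_0 + jZ_L·tanβl)
     = 75·(90.7 − j31.7)/(75 − j38.3)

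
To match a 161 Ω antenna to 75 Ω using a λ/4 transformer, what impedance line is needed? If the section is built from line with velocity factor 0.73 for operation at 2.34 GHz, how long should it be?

Z_qwt ≈ 110 Ω; length ≈ 2.34 cm

Z_qwt = √(Z_0·R_L) = √(75 × 161) = √12080
λ = 0.73·c/f = 0.0936 m, so l = λ/4 = 0.0234 m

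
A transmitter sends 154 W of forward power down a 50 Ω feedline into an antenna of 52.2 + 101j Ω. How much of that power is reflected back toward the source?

|Γ| = |(2.2 + j101)/(102.2 + j101)| = 0.703
|Γ|² = 0.494
P_refl = |Γ|²·P_inc = 76.1 W, P_del = (1 − |Γ|²)·P_inc = 77.9 W

P_reflected ≈ 76.1 W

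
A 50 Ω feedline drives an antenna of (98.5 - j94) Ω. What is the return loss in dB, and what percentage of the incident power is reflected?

RL ≈ 4.41 dB; 36.2% of incident power reflected

Γ = (48.5 − j94)/(148.5 − j94), |Γ| = 0.602
RL = −20·log₁₀(0.602) = 4.41 dB
P_refl/P_inc = |Γ|² = 0.362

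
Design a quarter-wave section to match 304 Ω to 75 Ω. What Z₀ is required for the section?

Z_qwt ≈ 151 Ω

Z_qwt = √(Z_0·R_L) = √(75 × 304) = √22800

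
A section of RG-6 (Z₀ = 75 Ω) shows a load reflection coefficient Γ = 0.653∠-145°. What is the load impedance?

Z_L = Z_0·(1 + Γ)/(1 − Γ) = 75·(0.465 − j0.375)/(1.53 + j0.375)

Z_L ≈ 17.2 − j22.5 Ω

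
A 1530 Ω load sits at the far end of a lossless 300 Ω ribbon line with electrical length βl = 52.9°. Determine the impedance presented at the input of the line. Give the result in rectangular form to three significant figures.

tan(βl) = tan(52.9°) = 1.32
Z_in = Z_0·(Z_L + jZ_0·tanβl)/(Z_0 + jZ_L·tanβl)
     = 300·(1530 + j397)/(300 + j2020)

Z_in ≈ 90.5 − j213 Ω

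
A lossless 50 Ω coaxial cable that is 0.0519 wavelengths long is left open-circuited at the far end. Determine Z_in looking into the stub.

βl = 2π × 0.0519 = 18.7°
tan(βl) = 0.338
For an open-circuited stub, Z_in = −jZ_0·cot(βl) = −jZ_0/tan(βl)

Z_in ≈ −j148 Ω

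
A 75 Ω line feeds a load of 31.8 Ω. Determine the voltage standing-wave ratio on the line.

Γ = (31.8 − 75)/(31.8 + 75) = -0.404
VSWR = (1 + 0.404)/(1 − 0.404)

VSWR ≈ 2.36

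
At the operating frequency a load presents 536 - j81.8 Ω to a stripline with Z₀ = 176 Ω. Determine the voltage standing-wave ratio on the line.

VSWR ≈ 3.12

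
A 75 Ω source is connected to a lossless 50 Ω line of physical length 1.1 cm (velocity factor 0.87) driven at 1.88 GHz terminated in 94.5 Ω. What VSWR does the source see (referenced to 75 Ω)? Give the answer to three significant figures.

λ = v/f = 0.87·c / 1.88 GHz = 0.139 m
βl = 2π·l/λ = 2π × 0.0792 = 28.5°
tan(βl) = 0.544
Z_in = Z_0·(Z_L + jZ_0·tanβl)/(Z_0 + jZ_L·tanβl) = 59.6 − j34 Ω
Γ_s = (Z_in − Z_s)/(Z_in + Z_s) = (-15.4 − j34)/(135 − j34), |Γ_s| = 0.269
VSWR = (1 + |Γ_s|)/(1 − |Γ_s|)

VSWR ≈ 1.74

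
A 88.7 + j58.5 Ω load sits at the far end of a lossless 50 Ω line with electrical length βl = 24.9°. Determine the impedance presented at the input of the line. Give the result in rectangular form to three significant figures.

Z_in ≈ 122 − j40.3 Ω

tan(βl) = tan(24.9°) = 0.464
Z_in = Z_0·(Z_L + jZ_0·tanβl)/(Z_0 + jZ_L·tanβl)
     = 50·(88.7 + j81.7)/(22.8 + j41.2)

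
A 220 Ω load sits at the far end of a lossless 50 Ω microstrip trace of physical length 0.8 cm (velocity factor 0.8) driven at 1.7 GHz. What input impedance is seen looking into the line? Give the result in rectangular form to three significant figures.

Z_in ≈ 68.1 − j92.8 Ω

λ = v/f = 0.8·c / 1.7 GHz = 0.141 m
βl = 2π·l/λ = 2π × 0.0567 = 20.4°
tan(βl) = tan(20.4°) = 0.372
Z_in = Z_0·(Z_L + jZ_0·tanβl)/(Z_0 + jZ_L·tanβl)
     = 50·(220 + j18.6)/(50 + j81.8)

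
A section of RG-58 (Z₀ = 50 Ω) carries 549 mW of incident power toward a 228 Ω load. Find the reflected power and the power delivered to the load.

P_reflected ≈ 225 mW; P_delivered ≈ 324 mW

Γ = (228 − 50)/(228 + 50) = 0.64
|Γ|² = 0.41
P_refl = |Γ|²·P_inc = 225 mW, P_del = (1 − |Γ|²)·P_inc = 324 mW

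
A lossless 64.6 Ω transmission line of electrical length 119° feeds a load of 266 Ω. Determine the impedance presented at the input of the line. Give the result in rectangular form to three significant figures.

tan(βl) = tan(119°) = -1.8
Z_in = Z_0·(Z_L + jZ_0·tanβl)/(Z_0 + jZ_L·tanβl)
     = 64.6·(266 − j117)/(64.6 − j480)

Z_in ≈ 20.1 + j33.1 Ω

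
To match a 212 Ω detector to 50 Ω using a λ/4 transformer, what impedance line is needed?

Z_qwt = √(Z_0·R_L) = √(50 × 212) = √10600

Z_qwt ≈ 103 Ω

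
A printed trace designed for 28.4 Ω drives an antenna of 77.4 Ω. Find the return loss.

RL ≈ 6.69 dB

Γ = (77.4 − 28.4)/(77.4 + 28.4) = 0.463
RL = −20·log₁₀|Γ| = −20·log₁₀(0.463)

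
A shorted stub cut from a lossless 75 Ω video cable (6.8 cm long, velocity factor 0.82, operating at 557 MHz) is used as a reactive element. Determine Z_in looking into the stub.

λ = v/f = 0.82·c / 557 MHz = 0.442 m
βl = 2π·l/λ = 2π × 0.154 = 55.4°
tan(βl) = 1.45
For a shorted stub, Z_in = jZ_0·tan(βl)

Z_in ≈ +j109 Ω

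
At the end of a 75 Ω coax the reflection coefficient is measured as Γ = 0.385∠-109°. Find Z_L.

Z_L ≈ 45.7 − j39 Ω

Z_L = Z_0·(1 + Γ)/(1 − Γ) = 75·(0.875 − j0.364)/(1.13 + j0.364)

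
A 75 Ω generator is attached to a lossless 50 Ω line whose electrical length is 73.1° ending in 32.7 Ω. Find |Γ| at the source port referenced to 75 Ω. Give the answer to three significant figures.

|Γ| ≈ 0.124

tan(βl) = 3.29
Z_in = Z_0·(Z_L + jZ_0·tanβl)/(Z_0 + jZ_L·tanβl) = 68.7 + j16.7 Ω
Γ_s = (Z_in − Z_s)/(Z_in + Z_s) = (-6.31 + j16.7)/(144 + j16.7), |Γ_s| = 0.124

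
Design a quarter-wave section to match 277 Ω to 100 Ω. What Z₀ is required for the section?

Z_qwt ≈ 166 Ω

Z_qwt = √(Z_0·R_L) = √(100 × 277) = √27700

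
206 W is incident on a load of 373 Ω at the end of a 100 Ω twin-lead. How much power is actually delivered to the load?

P_delivered ≈ 137 W

Γ = (373 − 100)/(373 + 100) = 0.577
|Γ|² = 0.333
P_refl = |Γ|²·P_inc = 68.6 W, P_del = (1 − |Γ|²)·P_inc = 137 W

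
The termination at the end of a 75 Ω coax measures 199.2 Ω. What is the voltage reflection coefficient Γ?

Γ = 0.453

Γ = (Z_L − Z_0)/(Z_L + Z_0) = (199.2 − 75)/(199.2 + 75) = 124.2/274.2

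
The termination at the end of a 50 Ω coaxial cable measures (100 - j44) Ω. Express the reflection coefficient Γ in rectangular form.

Γ = (Z_L − Z_0)/(Z_L + Z_0) = (50 − j44)/(150 − j44)

Γ ≈ 0.386 − j0.18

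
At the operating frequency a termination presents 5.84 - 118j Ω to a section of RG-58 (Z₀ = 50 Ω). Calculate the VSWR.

Γ = (Z_L − Z_0)/(Z_L + Z_0) = (-44.16 − j118)/(55.84 − j118)
|Γ| = 126/131 = 0.965
VSWR = (1 + |Γ|)/(1 − |Γ|) = 1.97/0.0349

VSWR ≈ 56.3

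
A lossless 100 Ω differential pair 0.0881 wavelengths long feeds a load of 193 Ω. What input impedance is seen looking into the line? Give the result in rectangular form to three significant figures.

Z_in ≈ 110 − j69.5 Ω

βl = 2π × 0.0881 = 31.7°
tan(βl) = tan(31.7°) = 0.618
Z_in = Z_0·(Z_L + jZ_0·tanβl)/(Z_0 + jZ_L·tanβl)
     = 100·(193 + j61.8)/(100 + j119)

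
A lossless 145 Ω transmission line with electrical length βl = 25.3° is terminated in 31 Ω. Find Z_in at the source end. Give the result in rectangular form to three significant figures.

Z_in ≈ 37.5 + j64.7 Ω

tan(βl) = tan(25.3°) = 0.473
Z_in = Z_0·(Z_L + jZ_0·tanβl)/(Z_0 + jZ_L·tanβl)
     = 145·(31 + j68.5)/(145 + j14.7)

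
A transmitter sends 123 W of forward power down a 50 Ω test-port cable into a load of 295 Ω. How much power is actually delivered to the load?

Γ = (295 − 50)/(295 + 50) = 0.71
|Γ|² = 0.504
P_refl = |Γ|²·P_inc = 62 W, P_del = (1 − |Γ|²)·P_inc = 61 W

P_delivered ≈ 61 W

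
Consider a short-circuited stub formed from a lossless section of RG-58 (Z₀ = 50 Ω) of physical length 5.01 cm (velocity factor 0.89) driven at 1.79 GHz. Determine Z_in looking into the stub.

λ = v/f = 0.89·c / 1.79 GHz = 0.149 m
βl = 2π·l/λ = 2π × 0.336 = 121°
tan(βl) = -1.67
For a short-circuited stub, Z_in = jZ_0·tan(βl)

Z_in ≈ −j83.5 Ω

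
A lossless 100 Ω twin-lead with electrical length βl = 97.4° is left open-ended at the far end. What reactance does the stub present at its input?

X_in ≈ 13 Ω (inductive)

tan(βl) = -7.7
For an open-ended stub, Z_in = −jZ_0·cot(βl) = −jZ_0/tan(βl)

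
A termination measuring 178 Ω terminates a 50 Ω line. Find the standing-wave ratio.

VSWR ≈ 3.56

Γ = (178 − 50)/(178 + 50) = 0.561
VSWR = (1 + 0.561)/(1 − 0.561)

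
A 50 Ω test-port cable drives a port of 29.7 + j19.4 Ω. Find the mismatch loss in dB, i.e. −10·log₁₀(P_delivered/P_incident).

Γ = (-20.3 + j19.4)/(79.7 + j19.4), |Γ| = 0.342
|Γ|² = 0.117, so P_del/P_inc = 1 − |Γ|² = 0.883
ML = −10·log₁₀(1 − |Γ|²)

mismatch loss ≈ 0.541 dB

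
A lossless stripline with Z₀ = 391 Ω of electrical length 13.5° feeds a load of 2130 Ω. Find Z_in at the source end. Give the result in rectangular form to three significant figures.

tan(βl) = tan(13.5°) = 0.24
Z_in = Z_0·(Z_L + jZ_0·tanβl)/(Z_0 + jZ_L·tanβl)
     = 391·(2130 + j93.9)/(391 + j511)

Z_in ≈ 831 − j993 Ω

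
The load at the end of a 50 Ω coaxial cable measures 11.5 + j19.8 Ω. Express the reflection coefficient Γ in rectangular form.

Γ ≈ -0.473 + j0.474

Γ = (Z_L − Z_0)/(Z_L + Z_0) = (-38.5 + j19.8)/(61.5 + j19.8)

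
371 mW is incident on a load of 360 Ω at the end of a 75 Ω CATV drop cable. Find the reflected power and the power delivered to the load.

P_reflected ≈ 159 mW; P_delivered ≈ 212 mW

Γ = (360 − 75)/(360 + 75) = 0.655
|Γ|² = 0.429
P_refl = |Γ|²·P_inc = 159 mW, P_del = (1 − |Γ|²)·P_inc = 212 mW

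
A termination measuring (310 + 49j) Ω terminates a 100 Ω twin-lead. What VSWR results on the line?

VSWR ≈ 3.19

Γ = (Z_L − Z_0)/(Z_L + Z_0) = (210 + j49)/(410 + j49)
|Γ| = 216/413 = 0.522
VSWR = (1 + |Γ|)/(1 − |Γ|) = 1.52/0.478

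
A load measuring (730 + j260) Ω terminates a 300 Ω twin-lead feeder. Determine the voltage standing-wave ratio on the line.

VSWR ≈ 2.8

Γ = (Z_L − Z_0)/(Z_L + Z_0) = (430 + j260)/(1030 + j260)
|Γ| = 502/1060 = 0.473
VSWR = (1 + |Γ|)/(1 − |Γ|) = 1.47/0.527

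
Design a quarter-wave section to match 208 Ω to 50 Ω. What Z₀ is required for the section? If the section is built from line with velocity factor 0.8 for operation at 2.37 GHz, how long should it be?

Z_qwt = √(Z_0·R_L) = √(50 × 208) = √10400
λ = 0.8·c/f = 0.101 m, so l = λ/4 = 0.0253 m

Z_qwt ≈ 102 Ω; length ≈ 2.53 cm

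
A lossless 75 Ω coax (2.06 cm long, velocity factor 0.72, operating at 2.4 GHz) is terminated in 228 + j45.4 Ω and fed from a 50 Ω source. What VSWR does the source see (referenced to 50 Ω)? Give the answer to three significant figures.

λ = v/f = 0.72·c / 2.4 GHz = 0.09 m
βl = 2π·l/λ = 2π × 0.229 = 82.4°
tan(βl) = 7.49
Z_in = Z_0·(Z_L + jZ_0·tanβl)/(Z_0 + jZ_L·tanβl) = 24.5 − j13.8 Ω
Γ_s = (Z_in − Z_s)/(Z_in + Z_s) = (-25.5 − j13.8)/(74.5 − j13.8), |Γ_s| = 0.382
VSWR = (1 + |Γ_s|)/(1 − |Γ_s|)

VSWR ≈ 2.24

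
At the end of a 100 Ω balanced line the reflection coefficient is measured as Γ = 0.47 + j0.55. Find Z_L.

Z_L ≈ 81.7 + j189 Ω

Z_L = Z_0·(1 + Γ)/(1 − Γ) = 100·(1.47 + j0.55)/(0.53 − j0.55)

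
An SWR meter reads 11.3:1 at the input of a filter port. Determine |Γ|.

|Γ| ≈ 0.837

|Γ| = (S − 1)/(S + 1) = (11.3 − 1)/(11.3 + 1) = 10.3/12.3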